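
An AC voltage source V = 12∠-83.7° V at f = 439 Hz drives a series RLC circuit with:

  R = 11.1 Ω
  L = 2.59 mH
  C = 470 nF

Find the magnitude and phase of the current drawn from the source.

Step 1 — Angular frequency: ω = 2π·f = 2π·439 = 2758 rad/s.
Step 2 — Component impedances:
  R: Z = R = 11.1 Ω
  L: Z = jωL = j·2758·0.00259 = 0 + j7.144 Ω
  C: Z = 1/(jωC) = -j/(ω·C) = 0 - j771.4 Ω
Step 3 — Series combination: Z_total = R + L + C = 11.1 - j764.2 Ω = 764.3∠-89.2° Ω.
Step 4 — Source phasor: V = 12∠-83.7° V = 1.317 - j11.93 V.
Step 5 — Ohm's law: I = V / Z_total = (1.317 - j11.93) / (11.1 - j764.2) = 0.01563 + j0.001496 A.
Step 6 — Convert to polar: |I| = 0.0157 A, ∠I = 5.5°.

I = 0.0157∠5.5° A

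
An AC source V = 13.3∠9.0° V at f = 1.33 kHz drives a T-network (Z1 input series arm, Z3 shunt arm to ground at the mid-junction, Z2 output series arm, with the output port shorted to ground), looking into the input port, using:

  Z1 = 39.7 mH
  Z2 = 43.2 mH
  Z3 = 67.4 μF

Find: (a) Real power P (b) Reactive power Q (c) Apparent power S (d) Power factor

Step 1 — Angular frequency: ω = 2π·f = 2π·1330 = 8357 rad/s.
Step 2 — Component impedances:
  Z1: Z = jωL = j·8357·0.0397 = 0 + j331.8 Ω
  Z2: Z = jωL = j·8357·0.0432 = 0 + j361 Ω
  Z3: Z = 1/(jωC) = -j/(ω·C) = 0 - j1.775 Ω
Step 3 — With the output port shorted to ground, the output series arm Z2 runs from the junction to ground; the shunt arm Z3 also runs from the junction to ground. They appear in parallel: Z3 || Z2 = 0 - j1.784 Ω.
Step 4 — Series with input arm Z1: Z_in = Z1 + (Z3 || Z2) = 0 + j330 Ω = 330∠90.0° Ω.
Step 5 — Source phasor: V = 13.3∠9.0° V = 13.14 + j2.081 V.
Step 6 — Current: I = V / Z = 0.006305 - j0.03981 A = 0.04031∠-81.0° A.
Step 7 — Complex power: S = V·I* = 0 + j0.5361 VA.
Step 8 — Real power: P = Re(S) = 0 W.
Step 9 — Reactive power: Q = Im(S) = 0.5361 VAR.
Step 10 — Apparent power: |S| = 0.5361 VA.
Step 11 — Power factor: PF = P/|S| = 0 (lagging).

(a) P = 0 W  (b) Q = 0.5361 VAR  (c) S = 0.5361 VA  (d) PF = 0 (lagging)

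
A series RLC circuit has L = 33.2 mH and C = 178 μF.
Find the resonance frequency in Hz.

Step 1 — Resonance condition Im(Z)=0 gives ω₀ = 1/√(LC).
Step 2 — ω₀ = 1/√(0.0332·0.000178) = 411.4 rad/s.
Step 3 — f₀ = ω₀/(2π) = 65.47 Hz.

f₀ = 65.47 Hz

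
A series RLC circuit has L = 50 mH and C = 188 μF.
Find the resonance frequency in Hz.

Step 1 — Resonance condition Im(Z)=0 gives ω₀ = 1/√(LC).
Step 2 — ω₀ = 1/√(0.05·0.000188) = 326.2 rad/s.
Step 3 — f₀ = ω₀/(2π) = 51.91 Hz.

f₀ = 51.91 Hz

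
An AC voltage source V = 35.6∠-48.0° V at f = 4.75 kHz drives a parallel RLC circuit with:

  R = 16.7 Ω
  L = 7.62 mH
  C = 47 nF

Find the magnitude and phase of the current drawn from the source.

Step 1 — Angular frequency: ω = 2π·f = 2π·4750 = 2.985e+04 rad/s.
Step 2 — Component impedances:
  R: Z = R = 16.7 Ω
  L: Z = jωL = j·2.985e+04·0.00762 = 0 + j227.4 Ω
  C: Z = 1/(jωC) = -j/(ω·C) = 0 - j712.9 Ω
Step 3 — Parallel combination: 1/Z_total = 1/R + 1/L + 1/C; Z_total = 16.66 + j0.833 Ω = 16.68∠2.9° Ω.
Step 4 — Source phasor: V = 35.6∠-48.0° V = 23.82 - j26.46 V.
Step 5 — Ohm's law: I = V / Z_total = (23.82 - j26.46) / (16.66 + j0.833) = 1.347 - j1.656 A.
Step 6 — Convert to polar: |I| = 2.134 A, ∠I = -50.9°.

I = 2.134∠-50.9° A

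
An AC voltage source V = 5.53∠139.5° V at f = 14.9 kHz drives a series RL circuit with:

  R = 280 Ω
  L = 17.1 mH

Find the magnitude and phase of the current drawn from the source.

Step 1 — Angular frequency: ω = 2π·f = 2π·1.49e+04 = 9.362e+04 rad/s.
Step 2 — Component impedances:
  R: Z = R = 280 Ω
  L: Z = jωL = j·9.362e+04·0.0171 = 0 + j1601 Ω
Step 3 — Series combination: Z_total = R + L = 280 + j1601 Ω = 1625∠80.1° Ω.
Step 4 — Source phasor: V = 5.53∠139.5° V = -4.205 + j3.591 V.
Step 5 — Ohm's law: I = V / Z_total = (-4.205 + j3.591) / (280 + j1601) = 0.001731 + j0.002929 A.
Step 6 — Convert to polar: |I| = 0.003403 A, ∠I = 59.4°.

I = 0.003403∠59.4° A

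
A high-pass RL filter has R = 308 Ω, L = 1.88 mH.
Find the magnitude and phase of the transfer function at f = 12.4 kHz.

Step 1 — Angular frequency: ω = 2π·1.24e+04 = 7.791e+04 rad/s.
Step 2 — Transfer function: H(jω) = jωL/(R + jωL).
Step 3 — Numerator jωL = j·146.5; denominator R + jωL = 308 + j146.5.
Step 4 — H = 0.1844 + j0.3878.
Step 5 — Magnitude: |H| = 0.4295 (-7.3 dB); phase: φ = 64.6°.

|H| = 0.4295 (-7.3 dB), φ = 64.6°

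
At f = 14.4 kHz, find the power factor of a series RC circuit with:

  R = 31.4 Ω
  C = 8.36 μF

Step 1 — Angular frequency: ω = 2π·f = 2π·1.44e+04 = 9.048e+04 rad/s.
Step 2 — Component impedances:
  R: Z = R = 31.4 Ω
  C: Z = 1/(jωC) = -j/(ω·C) = 0 - j1.322 Ω
Step 3 — Series combination: Z_total = R + C = 31.4 - j1.322 Ω = 31.43∠-2.4° Ω.
Step 4 — Power factor: PF = cos(φ) = Re(Z)/|Z| = 31.4/31.428 = 0.9991.
Step 5 — Type: Im(Z) = -1.322 ⇒ leading (phase φ = -2.4°).

PF = 0.9991 (leading, φ = -2.4°)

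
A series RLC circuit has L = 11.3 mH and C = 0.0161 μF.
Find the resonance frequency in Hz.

Step 1 — Resonance condition Im(Z)=0 gives ω₀ = 1/√(LC).
Step 2 — ω₀ = 1/√(0.0113·1.61e-08) = 7.414e+04 rad/s.
Step 3 — f₀ = ω₀/(2π) = 1.18e+04 Hz.

f₀ = 1.18e+04 Hz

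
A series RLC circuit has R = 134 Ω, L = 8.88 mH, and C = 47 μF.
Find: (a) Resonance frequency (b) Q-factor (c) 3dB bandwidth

Step 1 — Resonance condition Im(Z)=0 gives ω₀ = 1/√(LC).
Step 2 — ω₀ = 1/√(0.00888·4.7e-05) = 1548 rad/s.
Step 3 — f₀ = ω₀/(2π) = 246.4 Hz.
Step 4 — Series Q: Q = ω₀L/R = 1548·0.00888/134 = 0.1026.
Step 5 — 3dB bandwidth: Δω = ω₀/Q = 1.509e+04 rad/s; BW = Δω/(2π) = 2402 Hz.

(a) f₀ = 246.4 Hz  (b) Q = 0.1026  (c) BW = 2402 Hz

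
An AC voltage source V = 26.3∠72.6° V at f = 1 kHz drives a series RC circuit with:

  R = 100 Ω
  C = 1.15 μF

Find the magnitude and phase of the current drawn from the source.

Step 1 — Angular frequency: ω = 2π·f = 2π·1000 = 6283 rad/s.
Step 2 — Component impedances:
  R: Z = R = 100 Ω
  C: Z = 1/(jωC) = -j/(ω·C) = 0 - j138.4 Ω
Step 3 — Series combination: Z_total = R + C = 100 - j138.4 Ω = 170.7∠-54.1° Ω.
Step 4 — Source phasor: V = 26.3∠72.6° V = 7.865 + j25.1 V.
Step 5 — Ohm's law: I = V / Z_total = (7.865 + j25.1) / (100 - j138.4) = -0.09216 + j0.1234 A.
Step 6 — Convert to polar: |I| = 0.154 A, ∠I = 126.7°.

I = 0.154∠126.7° A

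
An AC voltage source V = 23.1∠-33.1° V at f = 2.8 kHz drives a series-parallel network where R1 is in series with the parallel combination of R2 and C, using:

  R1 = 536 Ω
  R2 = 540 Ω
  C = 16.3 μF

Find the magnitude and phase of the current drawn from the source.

Step 1 — Angular frequency: ω = 2π·f = 2π·2800 = 1.759e+04 rad/s.
Step 2 — Component impedances:
  R1: Z = R = 536 Ω
  R2: Z = R = 540 Ω
  C: Z = 1/(jωC) = -j/(ω·C) = 0 - j3.487 Ω
Step 3 — Parallel branch: R2 || C = 1/(1/R2 + 1/C) = 0.02252 - j3.487 Ω.
Step 4 — Series with R1: Z_total = R1 + (R2 || C) = 536 - j3.487 Ω = 536∠-0.4° Ω.
Step 5 — Source phasor: V = 23.1∠-33.1° V = 19.35 - j12.61 V.
Step 6 — Ohm's law: I = V / Z_total = (19.35 - j12.61) / (536 - j3.487) = 0.03625 - j0.0233 A.
Step 7 — Convert to polar: |I| = 0.04309 A, ∠I = -32.7°.

I = 0.04309∠-32.7° A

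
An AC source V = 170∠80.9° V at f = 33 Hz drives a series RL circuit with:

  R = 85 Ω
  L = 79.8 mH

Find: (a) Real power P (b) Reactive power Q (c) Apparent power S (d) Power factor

Step 1 — Angular frequency: ω = 2π·f = 2π·33 = 207.3 rad/s.
Step 2 — Component impedances:
  R: Z = R = 85 Ω
  L: Z = jωL = j·207.3·0.0798 = 0 + j16.55 Ω
Step 3 — Series combination: Z_total = R + L = 85 + j16.55 Ω = 86.6∠11.0° Ω.
Step 4 — Source phasor: V = 170∠80.9° V = 26.89 + j167.9 V.
Step 5 — Current: I = V / Z = 0.6752 + j1.843 A = 1.963∠69.9° A.
Step 6 — Complex power: S = V·I* = 327.6 + j63.77 VA.
Step 7 — Real power: P = Re(S) = 327.6 W.
Step 8 — Reactive power: Q = Im(S) = 63.77 VAR.
Step 9 — Apparent power: |S| = 333.7 VA.
Step 10 — Power factor: PF = P/|S| = 0.9816 (lagging).

(a) P = 327.6 W  (b) Q = 63.77 VAR  (c) S = 333.7 VA  (d) PF = 0.9816 (lagging)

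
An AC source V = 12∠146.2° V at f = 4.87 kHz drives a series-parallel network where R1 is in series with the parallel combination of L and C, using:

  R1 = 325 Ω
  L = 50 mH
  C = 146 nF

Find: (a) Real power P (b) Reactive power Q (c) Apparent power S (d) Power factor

Step 1 — Angular frequency: ω = 2π·f = 2π·4870 = 3.06e+04 rad/s.
Step 2 — Component impedances:
  R1: Z = R = 325 Ω
  L: Z = jωL = j·3.06e+04·0.05 = 0 + j1530 Ω
  C: Z = 1/(jωC) = -j/(ω·C) = 0 - j223.8 Ω
Step 3 — Parallel branch: L || C = 1/(1/L + 1/C) = 0 - j262.2 Ω.
Step 4 — Series with R1: Z_total = R1 + (L || C) = 325 - j262.2 Ω = 417.6∠-38.9° Ω.
Step 5 — Source phasor: V = 12∠146.2° V = -9.972 + j6.676 V.
Step 6 — Current: I = V / Z = -0.02862 - j0.002552 A = 0.02874∠-174.9° A.
Step 7 — Complex power: S = V·I* = 0.2684 - j0.2165 VA.
Step 8 — Real power: P = Re(S) = 0.2684 W.
Step 9 — Reactive power: Q = Im(S) = -0.2165 VAR.
Step 10 — Apparent power: |S| = 0.3448 VA.
Step 11 — Power factor: PF = P/|S| = 0.7783 (leading).

(a) P = 0.2684 W  (b) Q = -0.2165 VAR  (c) S = 0.3448 VA  (d) PF = 0.7783 (leading)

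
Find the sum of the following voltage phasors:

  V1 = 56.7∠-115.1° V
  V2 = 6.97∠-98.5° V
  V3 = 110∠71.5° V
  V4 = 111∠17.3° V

Step 1 — Convert each phasor to rectangular form:
  V1 = 56.7·(cos(-115.1°) + j·sin(-115.1°)) = -24.05 - j51.35 V
  V2 = 6.97·(cos(-98.5°) + j·sin(-98.5°)) = -1.03 - j6.893 V
  V3 = 110·(cos(71.5°) + j·sin(71.5°)) = 34.9 + j104.3 V
  V4 = 111·(cos(17.3°) + j·sin(17.3°)) = 106 + j33.01 V
Step 2 — Sum components: V_total = 115.8 + j79.09 V.
Step 3 — Convert to polar: |V_total| = 140.2 V, ∠V_total = 34.3°.

V_total = 140.2∠34.3° V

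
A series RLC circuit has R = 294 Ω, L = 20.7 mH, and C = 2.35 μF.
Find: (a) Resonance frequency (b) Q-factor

Step 1 — Resonance condition Im(Z)=0 gives ω₀ = 1/√(LC).
Step 2 — ω₀ = 1/√(0.0207·2.35e-06) = 4534 rad/s.
Step 3 — f₀ = ω₀/(2π) = 721.6 Hz.
Step 4 — Series Q: Q = ω₀L/R = 4534·0.0207/294 = 0.3192.

(a) f₀ = 721.6 Hz  (b) Q = 0.3192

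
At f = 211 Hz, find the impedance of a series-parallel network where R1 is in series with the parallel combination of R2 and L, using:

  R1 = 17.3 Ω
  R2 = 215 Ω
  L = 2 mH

Step 1 — Angular frequency: ω = 2π·f = 2π·211 = 1326 rad/s.
Step 2 — Component impedances:
  R1: Z = R = 17.3 Ω
  R2: Z = R = 215 Ω
  L: Z = jωL = j·1326·0.002 = 0 + j2.652 Ω
Step 3 — Parallel branch: R2 || L = 1/(1/R2 + 1/L) = 0.03269 + j2.651 Ω.
Step 4 — Series with R1: Z_total = R1 + (R2 || L) = 17.33 + j2.651 Ω = 17.53∠8.7° Ω.

Z = 17.33 + j2.651 Ω = 17.53∠8.7° Ω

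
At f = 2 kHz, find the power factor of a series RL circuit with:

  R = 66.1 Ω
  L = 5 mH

Step 1 — Angular frequency: ω = 2π·f = 2π·2000 = 1.257e+04 rad/s.
Step 2 — Component impedances:
  R: Z = R = 66.1 Ω
  L: Z = jωL = j·1.257e+04·0.005 = 0 + j62.83 Ω
Step 3 — Series combination: Z_total = R + L = 66.1 + j62.83 Ω = 91.2∠43.5° Ω.
Step 4 — Power factor: PF = cos(φ) = Re(Z)/|Z| = 66.1/91.2 = 0.7248.
Step 5 — Type: Im(Z) = 62.83 ⇒ lagging (phase φ = 43.5°).

PF = 0.7248 (lagging, φ = 43.5°)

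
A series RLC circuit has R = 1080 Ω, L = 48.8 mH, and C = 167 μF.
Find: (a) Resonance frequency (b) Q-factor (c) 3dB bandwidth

Step 1 — Resonance: ω₀ = 1/√(LC) = 1/√(0.0488·0.000167) = 350.3 rad/s.
Step 2 — f₀ = ω₀/(2π) = 55.75 Hz.
Step 3 — Series Q: Q = ω₀L/R = 350.3·0.0488/1080 = 0.01583.
Step 4 — Bandwidth: Δω = ω₀/Q = 2.213e+04 rad/s; BW = Δω/(2π) = 3522 Hz.

(a) f₀ = 55.75 Hz  (b) Q = 0.01583  (c) BW = 3522 Hz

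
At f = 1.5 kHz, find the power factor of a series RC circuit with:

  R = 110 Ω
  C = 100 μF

Step 1 — Angular frequency: ω = 2π·f = 2π·1500 = 9425 rad/s.
Step 2 — Component impedances:
  R: Z = R = 110 Ω
  C: Z = 1/(jωC) = -j/(ω·C) = 0 - j1.061 Ω
Step 3 — Series combination: Z_total = R + C = 110 - j1.061 Ω = 110∠-0.6° Ω.
Step 4 — Power factor: PF = cos(φ) = Re(Z)/|Z| = 110/110 = 1.
Step 5 — Type: Im(Z) = -1.061 ⇒ leading (phase φ = -0.6°).

PF = 1 (leading, φ = -0.6°)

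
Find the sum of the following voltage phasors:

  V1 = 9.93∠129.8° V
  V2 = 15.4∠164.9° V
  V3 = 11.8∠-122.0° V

Step 1 — Convert each phasor to rectangular form:
  V1 = 9.93·(cos(129.8°) + j·sin(129.8°)) = -6.356 + j7.629 V
  V2 = 15.4·(cos(164.9°) + j·sin(164.9°)) = -14.87 + j4.012 V
  V3 = 11.8·(cos(-122.0°) + j·sin(-122.0°)) = -6.253 - j10.01 V
Step 2 — Sum components: V_total = -27.48 + j1.634 V.
Step 3 — Convert to polar: |V_total| = 27.53 V, ∠V_total = 176.6°.

V_total = 27.53∠176.6° V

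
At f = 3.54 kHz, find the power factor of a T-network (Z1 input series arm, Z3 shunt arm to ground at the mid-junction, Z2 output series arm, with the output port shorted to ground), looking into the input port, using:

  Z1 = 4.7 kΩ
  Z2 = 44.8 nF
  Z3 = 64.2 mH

Step 1 — Angular frequency: ω = 2π·f = 2π·3540 = 2.224e+04 rad/s.
Step 2 — Component impedances:
  Z1: Z = R = 4700 Ω
  Z2: Z = 1/(jωC) = -j/(ω·C) = 0 - j1004 Ω
  Z3: Z = jωL = j·2.224e+04·0.0642 = 0 + j1428 Ω
Step 3 — With the output port shorted to ground, the output series arm Z2 runs from the junction to ground; the shunt arm Z3 also runs from the junction to ground. They appear in parallel: Z3 || Z2 = 0 - j3376 Ω.
Step 4 — Series with input arm Z1: Z_in = Z1 + (Z3 || Z2) = 4700 - j3376 Ω = 5787∠-35.7° Ω.
Step 5 — Power factor: PF = cos(φ) = Re(Z)/|Z| = 4700/5787 = 0.8122.
Step 6 — Type: Im(Z) = -3376 ⇒ leading (phase φ = -35.7°).

PF = 0.8122 (leading, φ = -35.7°)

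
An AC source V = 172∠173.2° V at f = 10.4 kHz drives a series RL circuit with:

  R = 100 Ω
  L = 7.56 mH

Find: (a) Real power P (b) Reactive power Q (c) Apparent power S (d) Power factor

Step 1 — Angular frequency: ω = 2π·f = 2π·1.04e+04 = 6.535e+04 rad/s.
Step 2 — Component impedances:
  R: Z = R = 100 Ω
  L: Z = jωL = j·6.535e+04·0.00756 = 0 + j494 Ω
Step 3 — Series combination: Z_total = R + L = 100 + j494 Ω = 504∠78.6° Ω.
Step 4 — Source phasor: V = 172∠173.2° V = -170.8 + j20.37 V.
Step 5 — Current: I = V / Z = -0.02763 + j0.3401 A = 0.3413∠94.6° A.
Step 6 — Complex power: S = V·I* = 11.65 + j57.53 VA.
Step 7 — Real power: P = Re(S) = 11.65 W.
Step 8 — Reactive power: Q = Im(S) = 57.53 VAR.
Step 9 — Apparent power: |S| = 58.7 VA.
Step 10 — Power factor: PF = P/|S| = 0.1984 (lagging).

(a) P = 11.65 W  (b) Q = 57.53 VAR  (c) S = 58.7 VA  (d) PF = 0.1984 (lagging)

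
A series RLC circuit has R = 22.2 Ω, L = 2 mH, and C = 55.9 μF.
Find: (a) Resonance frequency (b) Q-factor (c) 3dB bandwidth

Step 1 — Resonance: ω₀ = 1/√(LC) = 1/√(0.002·5.59e-05) = 2991 rad/s.
Step 2 — f₀ = ω₀/(2π) = 476 Hz.
Step 3 — Series Q: Q = ω₀L/R = 2991·0.002/22.2 = 0.2694.
Step 4 — Bandwidth: Δω = ω₀/Q = 1.11e+04 rad/s; BW = Δω/(2π) = 1767 Hz.

(a) f₀ = 476 Hz  (b) Q = 0.2694  (c) BW = 1767 Hz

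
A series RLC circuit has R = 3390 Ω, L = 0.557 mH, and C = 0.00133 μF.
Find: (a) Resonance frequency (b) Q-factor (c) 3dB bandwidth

Step 1 — Resonance condition Im(Z)=0 gives ω₀ = 1/√(LC).
Step 2 — ω₀ = 1/√(0.000557·1.33e-09) = 1.162e+06 rad/s.
Step 3 — f₀ = ω₀/(2π) = 1.849e+05 Hz.
Step 4 — Series Q: Q = ω₀L/R = 1.162e+06·0.000557/3390 = 0.1909.
Step 5 — 3dB bandwidth: Δω = ω₀/Q = 6.086e+06 rad/s; BW = Δω/(2π) = 9.686e+05 Hz.

(a) f₀ = 1.849e+05 Hz  (b) Q = 0.1909  (c) BW = 9.686e+05 Hz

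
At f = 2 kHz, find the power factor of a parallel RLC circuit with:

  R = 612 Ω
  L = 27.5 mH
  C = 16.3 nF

Step 1 — Angular frequency: ω = 2π·f = 2π·2000 = 1.257e+04 rad/s.
Step 2 — Component impedances:
  R: Z = R = 612 Ω
  L: Z = jωL = j·1.257e+04·0.0275 = 0 + j345.6 Ω
  C: Z = 1/(jωC) = -j/(ω·C) = 0 - j4882 Ω
Step 3 — Parallel combination: 1/Z_total = 1/R + 1/L + 1/C; Z_total = 165 + j271.6 Ω = 317.8∠58.7° Ω.
Step 4 — Power factor: PF = cos(φ) = Re(Z)/|Z| = 165.05/317.82 = 0.5193.
Step 5 — Type: Im(Z) = 271.6 ⇒ lagging (phase φ = 58.7°).

PF = 0.5193 (lagging, φ = 58.7°)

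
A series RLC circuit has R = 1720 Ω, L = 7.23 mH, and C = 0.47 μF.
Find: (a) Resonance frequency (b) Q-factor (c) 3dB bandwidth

Step 1 — Resonance: ω₀ = 1/√(LC) = 1/√(0.00723·4.7e-07) = 1.715e+04 rad/s.
Step 2 — f₀ = ω₀/(2π) = 2730 Hz.
Step 3 — Series Q: Q = ω₀L/R = 1.715e+04·0.00723/1720 = 0.07211.
Step 4 — Bandwidth: Δω = ω₀/Q = 2.379e+05 rad/s; BW = Δω/(2π) = 3.786e+04 Hz.

(a) f₀ = 2730 Hz  (b) Q = 0.07211  (c) BW = 3.786e+04 Hz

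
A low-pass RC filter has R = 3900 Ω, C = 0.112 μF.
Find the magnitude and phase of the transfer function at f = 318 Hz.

Step 1 — Angular frequency: ω = 2π·318 = 1998 rad/s.
Step 2 — Transfer function: H(jω) = 1/(1 + jωRC).
Step 3 — Denominator: 1 + jωRC = 1 + j·1998·3900·1.12e-07 = 1 + j0.8727.
Step 4 — H = 0.5676 - j0.4954.
Step 5 — Magnitude: |H| = 0.7534 (-2.5 dB); phase: φ = -41.1°.

|H| = 0.7534 (-2.5 dB), φ = -41.1°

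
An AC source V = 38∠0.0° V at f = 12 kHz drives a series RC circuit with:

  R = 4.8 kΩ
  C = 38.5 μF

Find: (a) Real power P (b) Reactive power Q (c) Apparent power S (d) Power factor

Step 1 — Angular frequency: ω = 2π·f = 2π·1.2e+04 = 7.54e+04 rad/s.
Step 2 — Component impedances:
  R: Z = R = 4800 Ω
  C: Z = 1/(jωC) = -j/(ω·C) = 0 - j0.3445 Ω
Step 3 — Series combination: Z_total = R + C = 4800 - j0.3445 Ω = 4800∠-0.0° Ω.
Step 4 — Source phasor: V = 38∠0.0° V = 38 V.
Step 5 — Current: I = V / Z = 0.007917 + j5.682e-07 A = 0.007917∠0.0° A.
Step 6 — Complex power: S = V·I* = 0.3008 - j2.159e-05 VA.
Step 7 — Real power: P = Re(S) = 0.3008 W.
Step 8 — Reactive power: Q = Im(S) = -2.159e-05 VAR.
Step 9 — Apparent power: |S| = 0.3008 VA.
Step 10 — Power factor: PF = P/|S| = 1 (leading).

(a) P = 0.3008 W  (b) Q = -2.159e-05 VAR  (c) S = 0.3008 VA  (d) PF = 1 (leading)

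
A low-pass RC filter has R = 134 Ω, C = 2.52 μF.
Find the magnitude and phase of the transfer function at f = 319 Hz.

Step 1 — Angular frequency: ω = 2π·319 = 2004 rad/s.
Step 2 — Transfer function: H(jω) = 1/(1 + jωRC).
Step 3 — Denominator: 1 + jωRC = 1 + j·2004·134·2.52e-06 = 1 + j0.6768.
Step 4 — H = 0.6858 - j0.4642.
Step 5 — Magnitude: |H| = 0.8281 (-1.6 dB); phase: φ = -34.1°.

|H| = 0.8281 (-1.6 dB), φ = -34.1°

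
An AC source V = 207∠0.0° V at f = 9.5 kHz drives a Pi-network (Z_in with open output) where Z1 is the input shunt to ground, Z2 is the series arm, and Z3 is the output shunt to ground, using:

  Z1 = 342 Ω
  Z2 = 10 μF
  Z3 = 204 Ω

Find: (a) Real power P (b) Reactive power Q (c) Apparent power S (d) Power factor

Step 1 — Angular frequency: ω = 2π·f = 2π·9500 = 5.969e+04 rad/s.
Step 2 — Component impedances:
  Z1: Z = R = 342 Ω
  Z2: Z = 1/(jωC) = -j/(ω·C) = 0 - j1.675 Ω
  Z3: Z = R = 204 Ω
Step 3 — With open output, the series arm Z2 and the output shunt Z3 appear in series to ground: Z2 + Z3 = 204 - j1.675 Ω.
Step 4 — Parallel with input shunt Z1: Z_in = Z1 || (Z2 + Z3) = 127.8 - j0.6573 Ω = 127.8∠-0.3° Ω.
Step 5 — Source phasor: V = 207∠0.0° V = 207 V.
Step 6 — Current: I = V / Z = 1.62 + j0.008333 A = 1.62∠0.3° A.
Step 7 — Complex power: S = V·I* = 335.3 - j1.725 VA.
Step 8 — Real power: P = Re(S) = 335.3 W.
Step 9 — Reactive power: Q = Im(S) = -1.725 VAR.
Step 10 — Apparent power: |S| = 335.3 VA.
Step 11 — Power factor: PF = P/|S| = 1 (leading).

(a) P = 335.3 W  (b) Q = -1.725 VAR  (c) S = 335.3 VA  (d) PF = 1 (leading)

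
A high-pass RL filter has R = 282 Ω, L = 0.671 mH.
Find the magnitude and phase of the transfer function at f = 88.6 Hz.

Step 1 — Angular frequency: ω = 2π·88.6 = 556.7 rad/s.
Step 2 — Transfer function: H(jω) = jωL/(R + jωL).
Step 3 — Numerator jωL = j·0.3735; denominator R + jωL = 282 + j0.3735.
Step 4 — H = 1.755e-06 + j0.001325.
Step 5 — Magnitude: |H| = 0.001325 (-57.6 dB); phase: φ = 89.9°.

|H| = 0.001325 (-57.6 dB), φ = 89.9°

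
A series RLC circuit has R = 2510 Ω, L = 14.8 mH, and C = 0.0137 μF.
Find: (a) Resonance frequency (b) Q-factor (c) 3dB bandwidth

Step 1 — Resonance condition Im(Z)=0 gives ω₀ = 1/√(LC).
Step 2 — ω₀ = 1/√(0.0148·1.37e-08) = 7.023e+04 rad/s.
Step 3 — f₀ = ω₀/(2π) = 1.118e+04 Hz.
Step 4 — Series Q: Q = ω₀L/R = 7.023e+04·0.0148/2510 = 0.4141.
Step 5 — 3dB bandwidth: Δω = ω₀/Q = 1.696e+05 rad/s; BW = Δω/(2π) = 2.699e+04 Hz.

(a) f₀ = 1.118e+04 Hz  (b) Q = 0.4141  (c) BW = 2.699e+04 Hz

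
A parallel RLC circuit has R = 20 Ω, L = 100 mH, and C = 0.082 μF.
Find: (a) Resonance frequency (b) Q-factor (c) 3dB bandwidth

Step 1 — Resonance: ω₀ = 1/√(LC) = 1/√(0.1·8.2e-08) = 1.104e+04 rad/s.
Step 2 — f₀ = ω₀/(2π) = 1758 Hz.
Step 3 — Parallel Q: Q = R/(ω₀L) = 20/(1.104e+04·0.1) = 0.01811.
Step 4 — Bandwidth: Δω = ω₀/Q = 6.098e+05 rad/s; BW = Δω/(2π) = 9.705e+04 Hz.

(a) f₀ = 1758 Hz  (b) Q = 0.01811  (c) BW = 9.705e+04 Hz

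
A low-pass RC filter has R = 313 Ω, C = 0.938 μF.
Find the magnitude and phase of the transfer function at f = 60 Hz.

Step 1 — Angular frequency: ω = 2π·60 = 377 rad/s.
Step 2 — Transfer function: H(jω) = 1/(1 + jωRC).
Step 3 — Denominator: 1 + jωRC = 1 + j·377·313·9.38e-07 = 1 + j0.1107.
Step 4 — H = 0.9879 - j0.1093.
Step 5 — Magnitude: |H| = 0.9939 (-0.1 dB); phase: φ = -6.3°.

|H| = 0.9939 (-0.1 dB), φ = -6.3°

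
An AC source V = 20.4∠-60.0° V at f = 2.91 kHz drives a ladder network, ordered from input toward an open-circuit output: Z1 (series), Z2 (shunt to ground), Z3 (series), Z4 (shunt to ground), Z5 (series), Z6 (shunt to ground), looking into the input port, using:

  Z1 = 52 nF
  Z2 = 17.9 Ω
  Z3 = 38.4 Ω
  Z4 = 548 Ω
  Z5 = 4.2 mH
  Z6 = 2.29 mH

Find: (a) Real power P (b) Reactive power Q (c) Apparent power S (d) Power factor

Step 1 — Angular frequency: ω = 2π·f = 2π·2910 = 1.828e+04 rad/s.
Step 2 — Component impedances:
  Z1: Z = 1/(jωC) = -j/(ω·C) = 0 - j1052 Ω
  Z2: Z = R = 17.9 Ω
  Z3: Z = R = 38.4 Ω
  Z4: Z = R = 548 Ω
  Z5: Z = jωL = j·1.828e+04·0.0042 = 0 + j76.79 Ω
  Z6: Z = jωL = j·1.828e+04·0.00229 = 0 + j41.87 Ω
Step 3 — Ladder network (open output): work backward from the far end, alternating series and parallel combinations. Z_in = 16.56 - j1050 Ω = 1050∠-89.1° Ω.
Step 4 — Source phasor: V = 20.4∠-60.0° V = 10.2 - j17.67 V.
Step 5 — Current: I = V / Z = 0.01698 + j0.009447 A = 0.01943∠29.1° A.
Step 6 — Complex power: S = V·I* = 0.006252 - j0.3963 VA.
Step 7 — Real power: P = Re(S) = 0.006252 W.
Step 8 — Reactive power: Q = Im(S) = -0.3963 VAR.
Step 9 — Apparent power: |S| = 0.3963 VA.
Step 10 — Power factor: PF = P/|S| = 0.01577 (leading).

(a) P = 0.006252 W  (b) Q = -0.3963 VAR  (c) S = 0.3963 VA  (d) PF = 0.01577 (leading)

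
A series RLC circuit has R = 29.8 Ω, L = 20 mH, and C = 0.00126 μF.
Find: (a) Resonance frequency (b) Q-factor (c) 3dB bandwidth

Step 1 — Resonance: ω₀ = 1/√(LC) = 1/√(0.02·1.26e-09) = 1.992e+05 rad/s.
Step 2 — f₀ = ω₀/(2π) = 3.17e+04 Hz.
Step 3 — Series Q: Q = ω₀L/R = 1.992e+05·0.02/29.8 = 133.7.
Step 4 — Bandwidth: Δω = ω₀/Q = 1490 rad/s; BW = Δω/(2π) = 237.1 Hz.

(a) f₀ = 3.17e+04 Hz  (b) Q = 133.7  (c) BW = 237.1 Hz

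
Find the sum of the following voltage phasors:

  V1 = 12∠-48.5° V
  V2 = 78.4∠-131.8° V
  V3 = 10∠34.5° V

Step 1 — Convert each phasor to rectangular form:
  V1 = 12·(cos(-48.5°) + j·sin(-48.5°)) = 7.951 - j8.987 V
  V2 = 78.4·(cos(-131.8°) + j·sin(-131.8°)) = -52.26 - j58.45 V
  V3 = 10·(cos(34.5°) + j·sin(34.5°)) = 8.241 + j5.664 V
Step 2 — Sum components: V_total = -36.06 - j61.77 V.
Step 3 — Convert to polar: |V_total| = 71.53 V, ∠V_total = -120.3°.

V_total = 71.53∠-120.3° V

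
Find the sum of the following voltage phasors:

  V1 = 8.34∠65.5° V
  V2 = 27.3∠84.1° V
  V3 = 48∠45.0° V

Step 1 — Convert each phasor to rectangular form:
  V1 = 8.34·(cos(65.5°) + j·sin(65.5°)) = 3.459 + j7.589 V
  V2 = 27.3·(cos(84.1°) + j·sin(84.1°)) = 2.806 + j27.16 V
  V3 = 48·(cos(45.0°) + j·sin(45.0°)) = 33.94 + j33.94 V
Step 2 — Sum components: V_total = 40.21 + j68.69 V.
Step 3 — Convert to polar: |V_total| = 79.59 V, ∠V_total = 59.7°.

V_total = 79.59∠59.7° V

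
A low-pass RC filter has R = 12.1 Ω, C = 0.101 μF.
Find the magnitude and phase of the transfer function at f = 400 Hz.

Step 1 — Angular frequency: ω = 2π·400 = 2513 rad/s.
Step 2 — Transfer function: H(jω) = 1/(1 + jωRC).
Step 3 — Denominator: 1 + jωRC = 1 + j·2513·12.1·1.01e-07 = 1 + j0.003071.
Step 4 — H = 1 - j0.003071.
Step 5 — Magnitude: |H| = 1 (-0.0 dB); phase: φ = -0.2°.

|H| = 1 (-0.0 dB), φ = -0.2°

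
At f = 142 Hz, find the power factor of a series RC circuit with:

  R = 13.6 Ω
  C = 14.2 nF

Step 1 — Angular frequency: ω = 2π·f = 2π·142 = 892.2 rad/s.
Step 2 — Component impedances:
  R: Z = R = 13.6 Ω
  C: Z = 1/(jωC) = -j/(ω·C) = 0 - j7.893e+04 Ω
Step 3 — Series combination: Z_total = R + C = 13.6 - j7.893e+04 Ω = 7.893e+04∠-90.0° Ω.
Step 4 — Power factor: PF = cos(φ) = Re(Z)/|Z| = 13.6/7.893e+04 = 0.0001723.
Step 5 — Type: Im(Z) = -7.893e+04 ⇒ leading (phase φ = -90.0°).

PF = 0.0001723 (leading, φ = -90.0°)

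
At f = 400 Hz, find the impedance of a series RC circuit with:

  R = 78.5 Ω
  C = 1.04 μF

Step 1 — Angular frequency: ω = 2π·f = 2π·400 = 2513 rad/s.
Step 2 — Component impedances:
  R: Z = R = 78.5 Ω
  C: Z = 1/(jωC) = -j/(ω·C) = 0 - j382.6 Ω
Step 3 — Series combination: Z_total = R + C = 78.5 - j382.6 Ω = 390.6∠-78.4° Ω.

Z = 78.5 - j382.6 Ω = 390.6∠-78.4° Ω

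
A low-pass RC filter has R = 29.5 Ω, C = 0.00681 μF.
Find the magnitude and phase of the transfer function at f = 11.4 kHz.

Step 1 — Angular frequency: ω = 2π·1.14e+04 = 7.163e+04 rad/s.
Step 2 — Transfer function: H(jω) = 1/(1 + jωRC).
Step 3 — Denominator: 1 + jωRC = 1 + j·7.163e+04·29.5·6.81e-09 = 1 + j0.01439.
Step 4 — H = 0.9998 - j0.01439.
Step 5 — Magnitude: |H| = 0.9999 (-0.0 dB); phase: φ = -0.8°.

|H| = 0.9999 (-0.0 dB), φ = -0.8°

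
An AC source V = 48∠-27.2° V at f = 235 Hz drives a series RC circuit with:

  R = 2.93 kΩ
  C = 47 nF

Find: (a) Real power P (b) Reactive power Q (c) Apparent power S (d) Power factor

Step 1 — Angular frequency: ω = 2π·f = 2π·235 = 1477 rad/s.
Step 2 — Component impedances:
  R: Z = R = 2930 Ω
  C: Z = 1/(jωC) = -j/(ω·C) = 0 - j1.441e+04 Ω
Step 3 — Series combination: Z_total = R + C = 2930 - j1.441e+04 Ω = 1.47e+04∠-78.5° Ω.
Step 4 — Source phasor: V = 48∠-27.2° V = 42.69 - j21.94 V.
Step 5 — Current: I = V / Z = 0.002041 + j0.002548 A = 0.003264∠51.3° A.
Step 6 — Complex power: S = V·I* = 0.03122 - j0.1535 VA.
Step 7 — Real power: P = Re(S) = 0.03122 W.
Step 8 — Reactive power: Q = Im(S) = -0.1535 VAR.
Step 9 — Apparent power: |S| = 0.1567 VA.
Step 10 — Power factor: PF = P/|S| = 0.1993 (leading).

(a) P = 0.03122 W  (b) Q = -0.1535 VAR  (c) S = 0.1567 VA  (d) PF = 0.1993 (leading)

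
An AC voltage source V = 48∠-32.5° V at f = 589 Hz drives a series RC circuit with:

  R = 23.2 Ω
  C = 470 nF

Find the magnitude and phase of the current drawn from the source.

Step 1 — Angular frequency: ω = 2π·f = 2π·589 = 3701 rad/s.
Step 2 — Component impedances:
  R: Z = R = 23.2 Ω
  C: Z = 1/(jωC) = -j/(ω·C) = 0 - j574.9 Ω
Step 3 — Series combination: Z_total = R + C = 23.2 - j574.9 Ω = 575.4∠-87.7° Ω.
Step 4 — Source phasor: V = 48∠-32.5° V = 40.48 - j25.79 V.
Step 5 — Ohm's law: I = V / Z_total = (40.48 - j25.79) / (23.2 - j574.9) = 0.04762 + j0.06849 A.
Step 6 — Convert to polar: |I| = 0.08342 A, ∠I = 55.2°.

I = 0.08342∠55.2° A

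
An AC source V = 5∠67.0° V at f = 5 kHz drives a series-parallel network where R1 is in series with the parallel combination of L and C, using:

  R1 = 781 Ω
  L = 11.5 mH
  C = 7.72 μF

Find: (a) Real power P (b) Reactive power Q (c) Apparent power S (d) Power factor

Step 1 — Angular frequency: ω = 2π·f = 2π·5000 = 3.142e+04 rad/s.
Step 2 — Component impedances:
  R1: Z = R = 781 Ω
  L: Z = jωL = j·3.142e+04·0.0115 = 0 + j361.3 Ω
  C: Z = 1/(jωC) = -j/(ω·C) = 0 - j4.123 Ω
Step 3 — Parallel branch: L || C = 1/(1/L + 1/C) = 0 - j4.171 Ω.
Step 4 — Series with R1: Z_total = R1 + (L || C) = 781 - j4.171 Ω = 781∠-0.3° Ω.
Step 5 — Source phasor: V = 5∠67.0° V = 1.954 + j4.603 V.
Step 6 — Current: I = V / Z = 0.00247 + j0.005906 A = 0.006402∠67.3° A.
Step 7 — Complex power: S = V·I* = 0.03201 - j0.0001709 VA.
Step 8 — Real power: P = Re(S) = 0.03201 W.
Step 9 — Reactive power: Q = Im(S) = -0.0001709 VAR.
Step 10 — Apparent power: |S| = 0.03201 VA.
Step 11 — Power factor: PF = P/|S| = 1 (leading).

(a) P = 0.03201 W  (b) Q = -0.0001709 VAR  (c) S = 0.03201 VA  (d) PF = 1 (leading)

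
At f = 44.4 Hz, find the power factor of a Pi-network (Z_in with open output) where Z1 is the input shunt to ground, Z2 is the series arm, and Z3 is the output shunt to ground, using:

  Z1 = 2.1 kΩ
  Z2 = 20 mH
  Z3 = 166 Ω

Step 1 — Angular frequency: ω = 2π·f = 2π·44.4 = 279 rad/s.
Step 2 — Component impedances:
  Z1: Z = R = 2100 Ω
  Z2: Z = jωL = j·279·0.02 = 0 + j5.579 Ω
  Z3: Z = R = 166 Ω
Step 3 — With open output, the series arm Z2 and the output shunt Z3 appear in series to ground: Z2 + Z3 = 166 + j5.579 Ω.
Step 4 — Parallel with input shunt Z1: Z_in = Z1 || (Z2 + Z3) = 153.9 + j4.792 Ω = 153.9∠1.8° Ω.
Step 5 — Power factor: PF = cos(φ) = Re(Z)/|Z| = 153.85/153.93 = 0.9995.
Step 6 — Type: Im(Z) = 4.792 ⇒ lagging (phase φ = 1.8°).

PF = 0.9995 (lagging, φ = 1.8°)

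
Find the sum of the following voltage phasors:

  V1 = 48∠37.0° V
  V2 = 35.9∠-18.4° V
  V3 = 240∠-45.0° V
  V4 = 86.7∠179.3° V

Step 1 — Convert each phasor to rectangular form:
  V1 = 48·(cos(37.0°) + j·sin(37.0°)) = 38.33 + j28.89 V
  V2 = 35.9·(cos(-18.4°) + j·sin(-18.4°)) = 34.06 - j11.33 V
  V3 = 240·(cos(-45.0°) + j·sin(-45.0°)) = 169.7 - j169.7 V
  V4 = 86.7·(cos(179.3°) + j·sin(179.3°)) = -86.69 + j1.059 V
Step 2 — Sum components: V_total = 155.4 - j151.1 V.
Step 3 — Convert to polar: |V_total| = 216.8 V, ∠V_total = -44.2°.

V_total = 216.8∠-44.2° V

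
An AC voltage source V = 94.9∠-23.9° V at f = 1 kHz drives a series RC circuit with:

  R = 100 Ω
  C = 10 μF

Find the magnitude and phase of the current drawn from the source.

Step 1 — Angular frequency: ω = 2π·f = 2π·1000 = 6283 rad/s.
Step 2 — Component impedances:
  R: Z = R = 100 Ω
  C: Z = 1/(jωC) = -j/(ω·C) = 0 - j15.92 Ω
Step 3 — Series combination: Z_total = R + C = 100 - j15.92 Ω = 101.3∠-9.0° Ω.
Step 4 — Source phasor: V = 94.9∠-23.9° V = 86.76 - j38.45 V.
Step 5 — Ohm's law: I = V / Z_total = (86.76 - j38.45) / (100 - j15.92) = 0.9059 - j0.2403 A.
Step 6 — Convert to polar: |I| = 0.9372 A, ∠I = -14.9°.

I = 0.9372∠-14.9° A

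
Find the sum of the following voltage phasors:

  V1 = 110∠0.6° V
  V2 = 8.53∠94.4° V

Step 1 — Convert each phasor to rectangular form:
  V1 = 110·(cos(0.6°) + j·sin(0.6°)) = 110 + j1.152 V
  V2 = 8.53·(cos(94.4°) + j·sin(94.4°)) = -0.6544 + j8.505 V
Step 2 — Sum components: V_total = 109.3 + j9.657 V.
Step 3 — Convert to polar: |V_total| = 109.8 V, ∠V_total = 5.0°.

V_total = 109.8∠5.0° V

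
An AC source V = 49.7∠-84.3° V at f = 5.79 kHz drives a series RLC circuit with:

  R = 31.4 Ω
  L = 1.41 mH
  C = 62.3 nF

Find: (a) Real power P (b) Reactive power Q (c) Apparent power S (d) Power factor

Step 1 — Angular frequency: ω = 2π·f = 2π·5790 = 3.638e+04 rad/s.
Step 2 — Component impedances:
  R: Z = R = 31.4 Ω
  L: Z = jωL = j·3.638e+04·0.00141 = 0 + j51.3 Ω
  C: Z = 1/(jωC) = -j/(ω·C) = 0 - j441.2 Ω
Step 3 — Series combination: Z_total = R + L + C = 31.4 - j389.9 Ω = 391.2∠-85.4° Ω.
Step 4 — Source phasor: V = 49.7∠-84.3° V = 4.936 - j49.45 V.
Step 5 — Current: I = V / Z = 0.127 + j0.00243 A = 0.127∠1.1° A.
Step 6 — Complex power: S = V·I* = 0.5068 - j6.294 VA.
Step 7 — Real power: P = Re(S) = 0.5068 W.
Step 8 — Reactive power: Q = Im(S) = -6.294 VAR.
Step 9 — Apparent power: |S| = 6.314 VA.
Step 10 — Power factor: PF = P/|S| = 0.08027 (leading).

(a) P = 0.5068 W  (b) Q = -6.294 VAR  (c) S = 6.314 VA  (d) PF = 0.08027 (leading)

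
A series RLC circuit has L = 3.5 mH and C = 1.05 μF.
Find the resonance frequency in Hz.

Step 1 — Resonance condition Im(Z)=0 gives ω₀ = 1/√(LC).
Step 2 — ω₀ = 1/√(0.0035·1.05e-06) = 1.65e+04 rad/s.
Step 3 — f₀ = ω₀/(2π) = 2625 Hz.

f₀ = 2625 Hz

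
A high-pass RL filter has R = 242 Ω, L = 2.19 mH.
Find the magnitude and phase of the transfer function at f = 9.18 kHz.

Step 1 — Angular frequency: ω = 2π·9180 = 5.768e+04 rad/s.
Step 2 — Transfer function: H(jω) = jωL/(R + jωL).
Step 3 — Numerator jωL = j·126.3; denominator R + jωL = 242 + j126.3.
Step 4 — H = 0.2141 + j0.4102.
Step 5 — Magnitude: |H| = 0.4627 (-6.7 dB); phase: φ = 62.4°.

|H| = 0.4627 (-6.7 dB), φ = 62.4°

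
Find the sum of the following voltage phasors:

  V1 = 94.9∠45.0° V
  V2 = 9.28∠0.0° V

Step 1 — Convert each phasor to rectangular form:
  V1 = 94.9·(cos(45.0°) + j·sin(45.0°)) = 67.1 + j67.1 V
  V2 = 9.28·(cos(0.0°) + j·sin(0.0°)) = 9.28 V
Step 2 — Sum components: V_total = 76.38 + j67.1 V.
Step 3 — Convert to polar: |V_total| = 101.7 V, ∠V_total = 41.3°.

V_total = 101.7∠41.3° V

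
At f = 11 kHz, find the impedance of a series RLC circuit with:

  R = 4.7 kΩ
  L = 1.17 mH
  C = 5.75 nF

Step 1 — Angular frequency: ω = 2π·f = 2π·1.1e+04 = 6.912e+04 rad/s.
Step 2 — Component impedances:
  R: Z = R = 4700 Ω
  L: Z = jωL = j·6.912e+04·0.00117 = 0 + j80.86 Ω
  C: Z = 1/(jωC) = -j/(ω·C) = 0 - j2516 Ω
Step 3 — Series combination: Z_total = R + L + C = 4700 - j2435 Ω = 5294∠-27.4° Ω.

Z = 4700 - j2435 Ω = 5294∠-27.4° Ω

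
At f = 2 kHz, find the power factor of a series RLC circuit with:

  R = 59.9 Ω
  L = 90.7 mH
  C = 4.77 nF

Step 1 — Angular frequency: ω = 2π·f = 2π·2000 = 1.257e+04 rad/s.
Step 2 — Component impedances:
  R: Z = R = 59.9 Ω
  L: Z = jωL = j·1.257e+04·0.0907 = 0 + j1140 Ω
  C: Z = 1/(jωC) = -j/(ω·C) = 0 - j1.668e+04 Ω
Step 3 — Series combination: Z_total = R + L + C = 59.9 - j1.554e+04 Ω = 1.554e+04∠-89.8° Ω.
Step 4 — Power factor: PF = cos(φ) = Re(Z)/|Z| = 59.9/15543 = 0.003854.
Step 5 — Type: Im(Z) = -1.554e+04 ⇒ leading (phase φ = -89.8°).

PF = 0.003854 (leading, φ = -89.8°)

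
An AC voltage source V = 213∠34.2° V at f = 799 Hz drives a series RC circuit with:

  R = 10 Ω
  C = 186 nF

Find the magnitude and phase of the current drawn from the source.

Step 1 — Angular frequency: ω = 2π·f = 2π·799 = 5020 rad/s.
Step 2 — Component impedances:
  R: Z = R = 10 Ω
  C: Z = 1/(jωC) = -j/(ω·C) = 0 - j1071 Ω
Step 3 — Series combination: Z_total = R + C = 10 - j1071 Ω = 1071∠-89.5° Ω.
Step 4 — Source phasor: V = 213∠34.2° V = 176.2 + j119.7 V.
Step 5 — Ohm's law: I = V / Z_total = (176.2 + j119.7) / (10 - j1071) = -0.1102 + j0.1655 A.
Step 6 — Convert to polar: |I| = 0.1989 A, ∠I = 123.7°.

I = 0.1989∠123.7° A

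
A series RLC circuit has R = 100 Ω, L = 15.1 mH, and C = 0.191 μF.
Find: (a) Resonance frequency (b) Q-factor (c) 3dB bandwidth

Step 1 — Resonance condition Im(Z)=0 gives ω₀ = 1/√(LC).
Step 2 — ω₀ = 1/√(0.0151·1.91e-07) = 1.862e+04 rad/s.
Step 3 — f₀ = ω₀/(2π) = 2964 Hz.
Step 4 — Series Q: Q = ω₀L/R = 1.862e+04·0.0151/100 = 2.812.
Step 5 — 3dB bandwidth: Δω = ω₀/Q = 6623 rad/s; BW = Δω/(2π) = 1054 Hz.

(a) f₀ = 2964 Hz  (b) Q = 2.812  (c) BW = 1054 Hz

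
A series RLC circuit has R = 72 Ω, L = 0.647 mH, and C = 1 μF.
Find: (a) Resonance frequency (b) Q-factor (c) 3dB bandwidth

Step 1 — Resonance condition Im(Z)=0 gives ω₀ = 1/√(LC).
Step 2 — ω₀ = 1/√(0.000647·1e-06) = 3.931e+04 rad/s.
Step 3 — f₀ = ω₀/(2π) = 6257 Hz.
Step 4 — Series Q: Q = ω₀L/R = 3.931e+04·0.000647/72 = 0.3533.
Step 5 — 3dB bandwidth: Δω = ω₀/Q = 1.113e+05 rad/s; BW = Δω/(2π) = 1.771e+04 Hz.

(a) f₀ = 6257 Hz  (b) Q = 0.3533  (c) BW = 1.771e+04 Hz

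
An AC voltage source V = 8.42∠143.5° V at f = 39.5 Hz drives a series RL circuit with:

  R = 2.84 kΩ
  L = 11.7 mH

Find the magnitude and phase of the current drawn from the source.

Step 1 — Angular frequency: ω = 2π·f = 2π·39.5 = 248.2 rad/s.
Step 2 — Component impedances:
  R: Z = R = 2840 Ω
  L: Z = jωL = j·248.2·0.0117 = 0 + j2.904 Ω
Step 3 — Series combination: Z_total = R + L = 2840 + j2.904 Ω = 2840∠0.1° Ω.
Step 4 — Source phasor: V = 8.42∠143.5° V = -6.768 + j5.008 V.
Step 5 — Ohm's law: I = V / Z_total = (-6.768 + j5.008) / (2840 + j2.904) = -0.002381 + j0.001766 A.
Step 6 — Convert to polar: |I| = 0.002965 A, ∠I = 143.4°.

I = 0.002965∠143.4° A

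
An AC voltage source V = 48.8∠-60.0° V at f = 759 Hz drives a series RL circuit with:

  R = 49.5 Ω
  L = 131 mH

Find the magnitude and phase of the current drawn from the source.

Step 1 — Angular frequency: ω = 2π·f = 2π·759 = 4769 rad/s.
Step 2 — Component impedances:
  R: Z = R = 49.5 Ω
  L: Z = jωL = j·4769·0.131 = 0 + j624.7 Ω
Step 3 — Series combination: Z_total = R + L = 49.5 + j624.7 Ω = 626.7∠85.5° Ω.
Step 4 — Source phasor: V = 48.8∠-60.0° V = 24.4 - j42.26 V.
Step 5 — Ohm's law: I = V / Z_total = (24.4 - j42.26) / (49.5 + j624.7) = -0.06415 - j0.04414 A.
Step 6 — Convert to polar: |I| = 0.07787 A, ∠I = -145.5°.

I = 0.07787∠-145.5° A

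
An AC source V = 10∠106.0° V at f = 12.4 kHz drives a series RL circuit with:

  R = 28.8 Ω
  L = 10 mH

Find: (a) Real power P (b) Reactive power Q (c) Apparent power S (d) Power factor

Step 1 — Angular frequency: ω = 2π·f = 2π·1.24e+04 = 7.791e+04 rad/s.
Step 2 — Component impedances:
  R: Z = R = 28.8 Ω
  L: Z = jωL = j·7.791e+04·0.01 = 0 + j779.1 Ω
Step 3 — Series combination: Z_total = R + L = 28.8 + j779.1 Ω = 779.6∠87.9° Ω.
Step 4 — Source phasor: V = 10∠106.0° V = -2.756 + j9.613 V.
Step 5 — Current: I = V / Z = 0.01219 + j0.003988 A = 0.01283∠18.1° A.
Step 6 — Complex power: S = V·I* = 0.004738 + j0.1282 VA.
Step 7 — Real power: P = Re(S) = 0.004738 W.
Step 8 — Reactive power: Q = Im(S) = 0.1282 VAR.
Step 9 — Apparent power: |S| = 0.1283 VA.
Step 10 — Power factor: PF = P/|S| = 0.03694 (lagging).

(a) P = 0.004738 W  (b) Q = 0.1282 VAR  (c) S = 0.1283 VA  (d) PF = 0.03694 (lagging)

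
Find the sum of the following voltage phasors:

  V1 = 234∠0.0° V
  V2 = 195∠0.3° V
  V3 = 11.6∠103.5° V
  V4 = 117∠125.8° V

Step 1 — Convert each phasor to rectangular form:
  V1 = 234·(cos(0.0°) + j·sin(0.0°)) = 234 V
  V2 = 195·(cos(0.3°) + j·sin(0.3°)) = 195 + j1.021 V
  V3 = 11.6·(cos(103.5°) + j·sin(103.5°)) = -2.708 + j11.28 V
  V4 = 117·(cos(125.8°) + j·sin(125.8°)) = -68.44 + j94.89 V
Step 2 — Sum components: V_total = 357.8 + j107.2 V.
Step 3 — Convert to polar: |V_total| = 373.6 V, ∠V_total = 16.7°.

V_total = 373.6∠16.7° V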